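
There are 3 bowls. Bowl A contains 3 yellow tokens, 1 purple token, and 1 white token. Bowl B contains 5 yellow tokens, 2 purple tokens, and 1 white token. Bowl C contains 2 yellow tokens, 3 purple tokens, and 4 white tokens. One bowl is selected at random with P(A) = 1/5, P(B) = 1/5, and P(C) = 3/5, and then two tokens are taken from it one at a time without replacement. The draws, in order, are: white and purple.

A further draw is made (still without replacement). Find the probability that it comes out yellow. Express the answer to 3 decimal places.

Compute the likelihood of the observed sequence for each case: P(data | bowl A) = (1/5)(1/4) = 1/20; P(data | bowl B) = (1/8)(2/7) = 1/28; P(data | bowl C) = (4/9)(3/8) = 1/6.
The prior-weighted likelihoods are 1/5 · 1/20 = 1/100, 1/5 · 1/28 = 1/140, 3/5 · 1/6 = 1/10; summing to 41/350.
Normalising, the posterior is P(bowl A | data) = 7/82, P(bowl B | data) = 5/82, P(bowl C | data) = 35/41.
The predictive probability is P(yellow next | data) = (1)(7/82) + (5/6)(5/82) + (2/7)(35/41) = 187/492.

0.380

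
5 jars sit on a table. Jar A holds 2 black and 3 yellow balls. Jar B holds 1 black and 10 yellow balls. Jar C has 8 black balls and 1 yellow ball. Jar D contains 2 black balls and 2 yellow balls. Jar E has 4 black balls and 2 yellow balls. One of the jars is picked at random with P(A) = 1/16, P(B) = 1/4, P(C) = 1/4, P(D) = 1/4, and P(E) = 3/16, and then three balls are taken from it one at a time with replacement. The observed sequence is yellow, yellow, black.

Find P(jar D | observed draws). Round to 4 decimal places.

0.4130

Under each hypothesis, the probability of the observed sequence is: P(data | jar A) = (3/5)(3/5)(2/5) = 0.144; P(data | jar B) = (10/11)(10/11)(1/11) = 0.075131; P(data | jar C) = (1/9)(1/9)(8/9) = 0.010974; P(data | jar D) = (2/4)(2/4)(2/4) = 0.125; P(data | jar E) = (2/6)(2/6)(4/6) = 0.074074.
The prior-weighted likelihoods are 1/16 · 0.144 = 0.009, 1/4 · 0.075131 = 0.018783, 1/4 · 0.010974 = 0.0027435, 1/4 · 0.125 = 0.03125, 3/16 · 0.074074 = 0.013889; with total 0.075665.
Therefore the posterior P(jar D | data) = (0.03125) / (0.075665) = 0.413.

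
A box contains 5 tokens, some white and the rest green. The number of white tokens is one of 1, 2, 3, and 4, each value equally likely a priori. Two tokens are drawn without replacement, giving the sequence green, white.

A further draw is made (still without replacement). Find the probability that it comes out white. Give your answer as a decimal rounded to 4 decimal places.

Compute the likelihood of the observed sequence for each case: P(data | r = 1) = (4/5)(1/4) = 1/5; P(data | r = 2) = (3/5)(2/4) = 3/10; P(data | r = 3) = (2/5)(3/4) = 3/10; P(data | r = 4) = (1/5)(4/4) = 1/5.
The prior-weighted likelihoods are 1/4 · 1/5 = 1/20, 1/4 · 3/10 = 3/40, 1/4 · 3/10 = 3/40, 1/4 · 1/5 = 1/20; summing to 1/4.
Dividing through by the total gives posterior P(r = 1 | data) = 1/5, P(r = 2 | data) = 3/10, P(r = 3 | data) = 3/10, P(r = 4 | data) = 1/5.
The predictive probability is P(white next | data) = (0)(1/5) + (1/3)(3/10) + (2/3)(3/10) + (1)(1/5) = 1/2.

0.5000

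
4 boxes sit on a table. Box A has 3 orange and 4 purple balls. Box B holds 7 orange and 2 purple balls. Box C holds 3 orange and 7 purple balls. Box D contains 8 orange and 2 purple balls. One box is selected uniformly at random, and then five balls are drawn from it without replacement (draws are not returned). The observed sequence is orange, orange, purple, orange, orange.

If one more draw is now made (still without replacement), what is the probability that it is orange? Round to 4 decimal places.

0.7750

The likelihood of the observed sequence under each hypothesis: P(data | box A) = (3/7)(2/6)(4/5)(1/4)(0/3) = 0; P(data | box B) = (7/9)(6/8)(2/7)(5/6)(4/5) = 1/9; P(data | box C) = (3/10)(2/9)(7/8)(1/7)(0/6) = 0; P(data | box D) = (8/10)(7/9)(2/8)(6/7)(5/6) = 1/9.
The prior-weighted likelihoods are 1/4 · 0 = 0, 1/4 · 1/9 = 1/36, 1/4 · 0 = 0, 1/4 · 1/9 = 1/36; these sum to 1/18.
Normalising, the posterior is P(box A | data) = 0, P(box B | data) = 1/2, P(box C | data) = 0, P(box D | data) = 1/2.
So P(orange next | data) = Σ P(orange next | H) P(H | data) = (3/4)(1/2) + (4/5)(1/2) = 31/40.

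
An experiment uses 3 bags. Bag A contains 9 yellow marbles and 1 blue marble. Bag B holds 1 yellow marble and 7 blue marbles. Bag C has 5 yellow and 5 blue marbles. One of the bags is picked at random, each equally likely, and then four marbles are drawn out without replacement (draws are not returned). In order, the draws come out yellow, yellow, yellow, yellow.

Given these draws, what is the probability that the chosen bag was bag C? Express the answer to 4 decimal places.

0.0382

Under each hypothesis, the probability of the observed sequence is: P(data | bag A) = (9/10)(8/9)(7/8)(6/7) = 3/5; P(data | bag B) = (1/8)(0/7) = 0; P(data | bag C) = (5/10)(4/9)(3/8)(2/7) = 1/42.
Weighting by the prior gives 1/3 · 3/5 = 1/5, 1/3 · 0 = 0, 1/3 · 1/42 = 1/126; summing to 131/630.
Therefore the posterior P(bag C | data) = (1/126) / (131/630) = 5/131.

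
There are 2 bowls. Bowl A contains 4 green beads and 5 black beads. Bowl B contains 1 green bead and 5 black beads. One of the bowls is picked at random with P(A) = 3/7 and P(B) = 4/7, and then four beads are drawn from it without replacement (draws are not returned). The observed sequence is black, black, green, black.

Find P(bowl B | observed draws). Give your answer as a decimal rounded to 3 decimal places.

0.737

The likelihood of the observed sequence under each hypothesis: P(data | bowl A) = (5/9)(4/8)(4/7)(3/6) = 5/63; P(data | bowl B) = (5/6)(4/5)(1/4)(3/3) = 1/6.
Weighting by the prior gives 3/7 · 5/63 = 5/147, 4/7 · 1/6 = 2/21; these sum to 19/147.
By Bayes' rule, P(bowl B | data) = (2/21) / (19/147) = 14/19.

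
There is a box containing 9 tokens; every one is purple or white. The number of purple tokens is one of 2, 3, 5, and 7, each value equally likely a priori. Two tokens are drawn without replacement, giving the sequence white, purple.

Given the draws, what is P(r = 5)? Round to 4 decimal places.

0.3030

The likelihood of the observed sequence under each hypothesis: P(data | r = 2) = (7/9)(2/8) = 7/36; P(data | r = 3) = (6/9)(3/8) = 1/4; P(data | r = 5) = (4/9)(5/8) = 5/18; P(data | r = 7) = (2/9)(7/8) = 7/36.
The prior-weighted likelihoods are 1/4 · 7/36 = 7/144, 1/4 · 1/4 = 1/16, 1/4 · 5/18 = 5/72, 1/4 · 7/36 = 7/144; summing to 11/48.
Therefore the posterior P(r = 5 | data) = (5/72) / (11/48) = 10/33.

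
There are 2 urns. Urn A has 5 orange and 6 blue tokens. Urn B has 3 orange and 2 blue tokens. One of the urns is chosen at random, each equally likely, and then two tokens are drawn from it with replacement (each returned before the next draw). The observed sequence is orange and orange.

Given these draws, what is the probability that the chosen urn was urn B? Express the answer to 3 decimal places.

For each hypothesis, P(data | H) works out to: P(data | urn A) = (5/11)(5/11) = 0.20661; P(data | urn B) = (3/5)(3/5) = 0.36.
Multiplying each by its prior: 1/2 · 0.20661 = 0.10331, 1/2 · 0.36 = 0.18; summing to 0.28331.
Hence P(urn B | data) = (0.18) / (0.28331) = 0.63536.

0.635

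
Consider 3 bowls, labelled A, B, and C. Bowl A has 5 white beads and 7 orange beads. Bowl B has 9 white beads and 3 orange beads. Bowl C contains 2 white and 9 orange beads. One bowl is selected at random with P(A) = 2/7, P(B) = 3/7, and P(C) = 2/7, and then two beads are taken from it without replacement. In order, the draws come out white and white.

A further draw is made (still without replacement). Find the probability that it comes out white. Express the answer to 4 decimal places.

Under each hypothesis, the probability of the observed sequence is: P(data | bowl A) = (5/12)(4/11) = 0.15152; P(data | bowl B) = (9/12)(8/11) = 0.54545; P(data | bowl C) = (2/11)(1/10) = 0.018182.
Multiplying each by its prior: 2/7 · 0.15152 = 0.04329, 3/7 · 0.54545 = 0.23377, 2/7 · 0.018182 = 0.0051948; summing to 0.28225.
Dividing through by the total gives posterior P(bowl A | data) = 0.15337, P(bowl B | data) = 0.82822, P(bowl C | data) = 0.018405.
So P(white next | data) = Σ P(white next | H) P(H | data) = (3/10)(0.15337) + (7/10)(0.82822) + (0)(0.018405) = 0.62577.

0.6258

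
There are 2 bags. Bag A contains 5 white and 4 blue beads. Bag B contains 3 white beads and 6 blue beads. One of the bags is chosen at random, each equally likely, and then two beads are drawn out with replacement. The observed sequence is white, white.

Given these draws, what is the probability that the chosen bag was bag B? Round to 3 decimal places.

The likelihood of the observed sequence under each hypothesis: P(data | bag A) = (5/9)(5/9) = 25/81; P(data | bag B) = (3/9)(3/9) = 1/9.
Multiplying each by its prior: 1/2 · 25/81 = 25/162, 1/2 · 1/9 = 1/18; summing to 17/81.
So P(bag B | data) = (1/18) / (17/81) = 9/34.

0.265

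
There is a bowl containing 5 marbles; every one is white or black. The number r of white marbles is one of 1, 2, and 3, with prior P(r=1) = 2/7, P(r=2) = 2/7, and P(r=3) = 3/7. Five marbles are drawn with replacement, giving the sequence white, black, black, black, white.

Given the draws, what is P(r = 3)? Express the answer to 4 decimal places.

For each hypothesis, P(data | H) works out to: P(data | r = 1) = (1/5)(4/5)(4/5)(4/5)(1/5) = 0.02048; P(data | r = 2) = (2/5)(3/5)(3/5)(3/5)(2/5) = 0.03456; P(data | r = 3) = (3/5)(2/5)(2/5)(2/5)(3/5) = 0.02304.
Weighting by the prior gives 2/7 · 0.02048 = 0.0058514, 2/7 · 0.03456 = 0.0098743, 3/7 · 0.02304 = 0.0098743; with total 0.0256.
Therefore the posterior P(r = 3 | data) = (0.0098743) / (0.0256) = 0.38571.

0.3857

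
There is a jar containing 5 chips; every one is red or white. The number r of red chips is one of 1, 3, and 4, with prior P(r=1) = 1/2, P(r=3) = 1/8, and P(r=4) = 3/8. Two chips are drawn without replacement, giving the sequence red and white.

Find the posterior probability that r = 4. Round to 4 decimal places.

0.3529

Compute the likelihood of the observed sequence for each case: P(data | r = 1) = (1/5)(4/4) = 1/5; P(data | r = 3) = (3/5)(2/4) = 3/10; P(data | r = 4) = (4/5)(1/4) = 1/5.
The prior-weighted likelihoods are 1/2 · 1/5 = 1/10, 1/8 · 3/10 = 3/80, 3/8 · 1/5 = 3/40; these sum to 17/80.
Hence P(r = 4 | data) = (3/40) / (17/80) = 6/17.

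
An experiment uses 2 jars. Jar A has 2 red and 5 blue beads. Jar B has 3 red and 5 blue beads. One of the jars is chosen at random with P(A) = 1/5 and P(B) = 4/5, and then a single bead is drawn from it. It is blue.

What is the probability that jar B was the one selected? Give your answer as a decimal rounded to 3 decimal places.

The likelihood of this draw under each hypothesis: P(data | jar A) = (5/7) = 5/7; P(data | jar B) = (5/8) = 5/8.
The prior-weighted likelihoods are 1/5 · 5/7 = 1/7, 4/5 · 5/8 = 1/2; these sum to 9/14.
By Bayes' rule, P(jar B | data) = (1/2) / (9/14) = 7/9.

0.778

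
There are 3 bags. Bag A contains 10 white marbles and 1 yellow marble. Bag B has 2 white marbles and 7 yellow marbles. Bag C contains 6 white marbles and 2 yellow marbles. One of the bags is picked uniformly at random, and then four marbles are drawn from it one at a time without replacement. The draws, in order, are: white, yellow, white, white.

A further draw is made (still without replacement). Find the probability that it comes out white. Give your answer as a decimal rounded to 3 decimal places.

Compute the likelihood of the observed sequence for each case: P(data | bag A) = (10/11)(1/10)(9/9)(8/8) = 1/11; P(data | bag B) = (2/9)(7/8)(1/7)(0/6) = 0; P(data | bag C) = (6/8)(2/7)(5/6)(4/5) = 1/7.
Multiplying each by its prior: 1/3 · 1/11 = 1/33, 1/3 · 0 = 0, 1/3 · 1/7 = 1/21; with total 6/77.
The posterior is then P(bag A | data) = 7/18, P(bag B | data) = 0, P(bag C | data) = 11/18.
Averaging over the posterior, P(white next | data) = (1)(7/18) + (3/4)(11/18) = 61/72.

0.847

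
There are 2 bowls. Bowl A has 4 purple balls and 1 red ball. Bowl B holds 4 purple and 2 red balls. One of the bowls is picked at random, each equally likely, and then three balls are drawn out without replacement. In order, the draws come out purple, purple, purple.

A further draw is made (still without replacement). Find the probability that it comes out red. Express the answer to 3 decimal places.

Compute the likelihood of the observed sequence for each case: P(data | bowl A) = (4/5)(3/4)(2/3) = 2/5; P(data | bowl B) = (4/6)(3/5)(2/4) = 1/5.
Multiplying each by its prior: 1/2 · 2/5 = 1/5, 1/2 · 1/5 = 1/10; summing to 3/10.
The posterior is then P(bowl A | data) = 2/3, P(bowl B | data) = 1/3.
Averaging over the posterior, P(red next | data) = (1/2)(2/3) + (2/3)(1/3) = 5/9.

0.556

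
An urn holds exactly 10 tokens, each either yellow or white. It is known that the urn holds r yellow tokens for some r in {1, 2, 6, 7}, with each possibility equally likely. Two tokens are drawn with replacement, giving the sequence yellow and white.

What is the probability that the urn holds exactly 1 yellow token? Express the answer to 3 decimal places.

0.129

The likelihood of the observed sequence under each hypothesis: P(data | r = 1) = (1/10)(9/10) = 9/100; P(data | r = 2) = (2/10)(8/10) = 4/25; P(data | r = 6) = (6/10)(4/10) = 6/25; P(data | r = 7) = (7/10)(3/10) = 21/100.
The prior-weighted likelihoods are 1/4 · 9/100 = 9/400, 1/4 · 4/25 = 1/25, 1/4 · 6/25 = 3/50, 1/4 · 21/100 = 21/400; these sum to 7/40.
Therefore the posterior P(r = 1 | data) = (9/400) / (7/40) = 9/70.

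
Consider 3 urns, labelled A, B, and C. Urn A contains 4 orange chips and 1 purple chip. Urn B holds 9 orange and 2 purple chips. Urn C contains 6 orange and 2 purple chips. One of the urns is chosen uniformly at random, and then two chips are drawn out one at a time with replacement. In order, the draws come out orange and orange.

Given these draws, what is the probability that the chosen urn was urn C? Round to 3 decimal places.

Compute the likelihood of the observed sequence for each case: P(data | urn A) = (4/5)(4/5) = 0.64; P(data | urn B) = (9/11)(9/11) = 0.66942; P(data | urn C) = (6/8)(6/8) = 0.5625.
Weighting by the prior gives 1/3 · 0.64 = 0.21333, 1/3 · 0.66942 = 0.22314, 1/3 · 0.5625 = 0.1875; these sum to 0.62397.
Hence P(urn C | data) = (0.1875) / (0.62397) = 0.30049.

0.300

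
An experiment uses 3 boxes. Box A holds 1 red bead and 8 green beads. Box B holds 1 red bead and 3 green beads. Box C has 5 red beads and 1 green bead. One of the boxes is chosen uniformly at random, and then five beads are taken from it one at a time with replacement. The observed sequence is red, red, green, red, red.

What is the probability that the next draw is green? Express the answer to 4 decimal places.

For each hypothesis, P(data | H) works out to: P(data | box A) = (1/9)(1/9)(8/9)(1/9)(1/9) = 0.00013548; P(data | box B) = (1/4)(1/4)(3/4)(1/4)(1/4) = 0.0029297; P(data | box C) = (5/6)(5/6)(1/6)(5/6)(5/6) = 0.080376.
Multiplying each by its prior: 1/3 · 0.00013548 = 4.516e-05, 1/3 · 0.0029297 = 0.00097656, 1/3 · 0.080376 = 0.026792; summing to 0.027814.
The posterior is then P(box A | data) = 0.0016237, P(box B | data) = 0.035111, P(box C | data) = 0.96327.
The predictive probability is P(green next | data) = (8/9)(0.0016237) + (3/4)(0.035111) + (1/6)(0.96327) = 0.18832.

0.1883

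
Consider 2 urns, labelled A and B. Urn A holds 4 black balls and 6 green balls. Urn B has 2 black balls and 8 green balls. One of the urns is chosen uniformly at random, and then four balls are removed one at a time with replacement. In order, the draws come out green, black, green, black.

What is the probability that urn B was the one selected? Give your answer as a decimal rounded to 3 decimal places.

The likelihood of the observed sequence under each hypothesis: P(data | urn A) = (6/10)(4/10)(6/10)(4/10) = 36/625; P(data | urn B) = (8/10)(2/10)(8/10)(2/10) = 16/625.
Weighting by the prior gives 1/2 · 36/625 = 18/625, 1/2 · 16/625 = 8/625; summing to 26/625.
Therefore the posterior P(urn B | data) = (8/625) / (26/625) = 4/13.

0.308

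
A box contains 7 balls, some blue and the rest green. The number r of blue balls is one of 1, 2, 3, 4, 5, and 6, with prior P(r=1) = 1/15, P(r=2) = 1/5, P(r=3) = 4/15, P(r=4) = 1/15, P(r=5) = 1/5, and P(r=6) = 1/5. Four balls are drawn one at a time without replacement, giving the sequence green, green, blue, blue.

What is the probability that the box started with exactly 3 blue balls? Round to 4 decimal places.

0.4800

Compute the likelihood of the observed sequence for each case: P(data | r = 1) = (6/7)(5/6)(1/5)(0/4) = 0; P(data | r = 2) = (5/7)(4/6)(2/5)(1/4) = 1/21; P(data | r = 3) = (4/7)(3/6)(3/5)(2/4) = 3/35; P(data | r = 4) = (3/7)(2/6)(4/5)(3/4) = 3/35; P(data | r = 5) = (2/7)(1/6)(5/5)(4/4) = 1/21; P(data | r = 6) = (1/7)(0/6) = 0.
Weighting by the prior gives 1/15 · 0 = 0, 1/5 · 1/21 = 1/105, 4/15 · 3/35 = 4/175, 1/15 · 3/35 = 1/175, 1/5 · 1/21 = 1/105, 1/5 · 0 = 0; summing to 1/21.
Therefore the posterior P(r = 3 | data) = (4/175) / (1/21) = 12/25.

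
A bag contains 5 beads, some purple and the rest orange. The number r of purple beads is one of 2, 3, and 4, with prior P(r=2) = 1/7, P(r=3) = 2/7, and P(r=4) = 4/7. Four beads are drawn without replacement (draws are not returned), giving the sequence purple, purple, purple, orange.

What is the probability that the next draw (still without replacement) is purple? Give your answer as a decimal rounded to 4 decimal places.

0.8000

For each hypothesis, P(data | H) works out to: P(data | r = 2) = (2/5)(1/4)(0/3) = 0; P(data | r = 3) = (3/5)(2/4)(1/3)(2/2) = 1/10; P(data | r = 4) = (4/5)(3/4)(2/3)(1/2) = 1/5.
The prior-weighted likelihoods are 1/7 · 0 = 0, 2/7 · 1/10 = 1/35, 4/7 · 1/5 = 4/35; with total 1/7.
Dividing through by the total gives posterior P(r = 2 | data) = 0, P(r = 3 | data) = 1/5, P(r = 4 | data) = 4/5.
So P(purple next | data) = Σ P(purple next | H) P(H | data) = (0)(1/5) + (1)(4/5) = 4/5.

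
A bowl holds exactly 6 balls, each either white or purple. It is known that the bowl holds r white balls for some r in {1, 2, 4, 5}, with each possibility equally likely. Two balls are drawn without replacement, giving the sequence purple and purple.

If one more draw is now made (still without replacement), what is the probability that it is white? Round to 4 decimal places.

0.3824

For each hypothesis, P(data | H) works out to: P(data | r = 1) = (5/6)(4/5) = 2/3; P(data | r = 2) = (4/6)(3/5) = 2/5; P(data | r = 4) = (2/6)(1/5) = 1/15; P(data | r = 5) = (1/6)(0/5) = 0.
The prior-weighted likelihoods are 1/4 · 2/3 = 1/6, 1/4 · 2/5 = 1/10, 1/4 · 1/15 = 1/60, 1/4 · 0 = 0; summing to 17/60.
The posterior is then P(r = 1 | data) = 10/17, P(r = 2 | data) = 6/17, P(r = 4 | data) = 1/17, P(r = 5 | data) = 0.
Averaging over the posterior, P(white next | data) = (1/4)(10/17) + (1/2)(6/17) + (1)(1/17) = 13/34.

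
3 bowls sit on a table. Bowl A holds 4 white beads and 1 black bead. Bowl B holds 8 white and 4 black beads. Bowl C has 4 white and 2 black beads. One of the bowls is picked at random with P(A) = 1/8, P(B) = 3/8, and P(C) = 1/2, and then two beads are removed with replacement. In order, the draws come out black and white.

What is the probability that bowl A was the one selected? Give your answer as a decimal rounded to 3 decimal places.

For each hypothesis, P(data | H) works out to: P(data | bowl A) = (1/5)(4/5) = 4/25; P(data | bowl B) = (4/12)(8/12) = 2/9; P(data | bowl C) = (2/6)(4/6) = 2/9.
Weighting by the prior gives 1/8 · 4/25 = 1/50, 3/8 · 2/9 = 1/12, 1/2 · 2/9 = 1/9; summing to 193/900.
Therefore the posterior P(bowl A | data) = (1/50) / (193/900) = 18/193.

0.093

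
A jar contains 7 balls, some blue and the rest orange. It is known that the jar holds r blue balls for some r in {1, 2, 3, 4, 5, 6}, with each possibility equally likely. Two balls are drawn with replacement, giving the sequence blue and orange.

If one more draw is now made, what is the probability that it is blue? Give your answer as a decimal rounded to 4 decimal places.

Under each hypothesis, the probability of the observed sequence is: P(data | r = 1) = (1/7)(6/7) = 6/49; P(data | r = 2) = (2/7)(5/7) = 10/49; P(data | r = 3) = (3/7)(4/7) = 12/49; P(data | r = 4) = (4/7)(3/7) = 12/49; P(data | r = 5) = (5/7)(2/7) = 10/49; P(data | r = 6) = (6/7)(1/7) = 6/49.
Multiplying each by its prior: 1/6 · 6/49 = 1/49, 1/6 · 10/49 = 5/147, 1/6 · 12/49 = 2/49, 1/6 · 12/49 = 2/49, 1/6 · 10/49 = 5/147, 1/6 · 6/49 = 1/49; summing to 4/21.
Dividing through by the total gives posterior P(r = 1 | data) = 3/28, P(r = 2 | data) = 5/28, P(r = 3 | data) = 3/14, P(r = 4 | data) = 3/14, P(r = 5 | data) = 5/28, P(r = 6 | data) = 3/28.
The predictive probability is P(blue next | data) = (1/7)(3/28) + (2/7)(5/28) + (3/7)(3/14) + (4/7)(3/14) + (5/7)(5/28) + (6/7)(3/28) = 1/2.

0.5000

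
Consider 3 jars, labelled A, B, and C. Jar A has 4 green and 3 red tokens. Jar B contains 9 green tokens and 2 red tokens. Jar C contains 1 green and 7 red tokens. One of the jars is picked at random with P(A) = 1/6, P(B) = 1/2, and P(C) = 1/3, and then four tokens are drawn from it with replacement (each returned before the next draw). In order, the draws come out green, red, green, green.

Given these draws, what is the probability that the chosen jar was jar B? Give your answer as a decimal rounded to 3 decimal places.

0.782

For each hypothesis, P(data | H) works out to: P(data | jar A) = (4/7)(3/7)(4/7)(4/7) = 0.079967; P(data | jar B) = (9/11)(2/11)(9/11)(9/11) = 0.099583; P(data | jar C) = (1/8)(7/8)(1/8)(1/8) = 0.001709.
Weighting by the prior gives 1/6 · 0.079967 = 0.013328, 1/2 · 0.099583 = 0.049792, 1/3 · 0.001709 = 0.00056966; with total 0.063689.
Therefore the posterior P(jar B | data) = (0.049792) / (0.063689) = 0.78179.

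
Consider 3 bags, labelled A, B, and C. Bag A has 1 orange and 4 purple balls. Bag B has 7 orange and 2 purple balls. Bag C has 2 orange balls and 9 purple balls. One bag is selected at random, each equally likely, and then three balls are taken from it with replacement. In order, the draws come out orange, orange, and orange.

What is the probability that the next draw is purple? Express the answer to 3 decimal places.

0.239

For each hypothesis, P(data | H) works out to: P(data | bag A) = (1/5)(1/5)(1/5) = 0.008; P(data | bag B) = (7/9)(7/9)(7/9) = 0.47051; P(data | bag C) = (2/11)(2/11)(2/11) = 0.0060105.
Weighting by the prior gives 1/3 · 0.008 = 0.0026667, 1/3 · 0.47051 = 0.15684, 1/3 · 0.0060105 = 0.0020035; with total 0.16151.
Normalising, the posterior is P(bag A | data) = 0.016511, P(bag B | data) = 0.97108, P(bag C | data) = 0.012405.
Averaging over the posterior, P(purple next | data) = (4/5)(0.016511) + (2/9)(0.97108) + (9/11)(0.012405) = 0.23916.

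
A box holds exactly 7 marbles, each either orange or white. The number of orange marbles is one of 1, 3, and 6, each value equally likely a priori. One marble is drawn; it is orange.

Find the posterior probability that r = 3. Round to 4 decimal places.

The likelihood of this draw under each hypothesis: P(data | r = 1) = (1/7) = 1/7; P(data | r = 3) = (3/7) = 3/7; P(data | r = 6) = (6/7) = 6/7.
The prior-weighted likelihoods are 1/3 · 1/7 = 1/21, 1/3 · 3/7 = 1/7, 1/3 · 6/7 = 2/7; these sum to 10/21.
Hence P(r = 3 | data) = (1/7) / (10/21) = 3/10.

0.3000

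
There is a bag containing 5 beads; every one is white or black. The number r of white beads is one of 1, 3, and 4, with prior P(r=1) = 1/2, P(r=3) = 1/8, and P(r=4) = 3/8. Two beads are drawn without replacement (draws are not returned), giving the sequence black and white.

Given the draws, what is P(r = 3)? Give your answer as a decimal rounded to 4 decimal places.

The likelihood of the observed sequence under each hypothesis: P(data | r = 1) = (4/5)(1/4) = 1/5; P(data | r = 3) = (2/5)(3/4) = 3/10; P(data | r = 4) = (1/5)(4/4) = 1/5.
The prior-weighted likelihoods are 1/2 · 1/5 = 1/10, 1/8 · 3/10 = 3/80, 3/8 · 1/5 = 3/40; with total 17/80.
Hence P(r = 3 | data) = (3/80) / (17/80) = 3/17.

0.1765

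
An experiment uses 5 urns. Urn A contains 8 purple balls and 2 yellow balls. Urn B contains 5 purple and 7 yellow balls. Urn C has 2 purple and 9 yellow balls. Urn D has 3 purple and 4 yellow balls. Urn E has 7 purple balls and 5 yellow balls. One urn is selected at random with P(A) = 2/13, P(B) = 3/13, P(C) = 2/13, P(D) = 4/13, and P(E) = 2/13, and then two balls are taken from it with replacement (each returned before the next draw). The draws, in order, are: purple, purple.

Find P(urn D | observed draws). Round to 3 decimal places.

The likelihood of the observed sequence under each hypothesis: P(data | urn A) = (8/10)(8/10) = 0.64; P(data | urn B) = (5/12)(5/12) = 0.17361; P(data | urn C) = (2/11)(2/11) = 0.033058; P(data | urn D) = (3/7)(3/7) = 0.18367; P(data | urn E) = (7/12)(7/12) = 0.34028.
Multiplying each by its prior: 2/13 · 0.64 = 0.098462, 3/13 · 0.17361 = 0.040064, 2/13 · 0.033058 = 0.0050858, 4/13 · 0.18367 = 0.056515, 2/13 · 0.34028 = 0.05235; these sum to 0.25248.
Hence P(urn D | data) = (0.056515) / (0.25248) = 0.22384.

0.224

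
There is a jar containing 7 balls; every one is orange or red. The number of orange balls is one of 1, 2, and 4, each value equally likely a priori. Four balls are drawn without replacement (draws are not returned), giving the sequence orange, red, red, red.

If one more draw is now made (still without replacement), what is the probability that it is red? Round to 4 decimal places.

0.7576

The likelihood of the observed sequence under each hypothesis: P(data | r = 1) = (1/7)(6/6)(5/5)(4/4) = 1/7; P(data | r = 2) = (2/7)(5/6)(4/5)(3/4) = 1/7; P(data | r = 4) = (4/7)(3/6)(2/5)(1/4) = 1/35.
Weighting by the prior gives 1/3 · 1/7 = 1/21, 1/3 · 1/7 = 1/21, 1/3 · 1/35 = 1/105; these sum to 11/105.
Normalising, the posterior is P(r = 1 | data) = 5/11, P(r = 2 | data) = 5/11, P(r = 4 | data) = 1/11.
Averaging over the posterior, P(red next | data) = (1)(5/11) + (2/3)(5/11) + (0)(1/11) = 25/33.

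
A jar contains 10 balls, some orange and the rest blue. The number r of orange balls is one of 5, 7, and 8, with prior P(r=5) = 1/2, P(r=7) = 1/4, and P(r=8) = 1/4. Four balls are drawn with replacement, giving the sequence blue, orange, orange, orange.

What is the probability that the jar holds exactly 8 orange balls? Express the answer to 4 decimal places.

0.3100

For each hypothesis, P(data | H) works out to: P(data | r = 5) = (5/10)(5/10)(5/10)(5/10) = 0.0625; P(data | r = 7) = (3/10)(7/10)(7/10)(7/10) = 0.1029; P(data | r = 8) = (2/10)(8/10)(8/10)(8/10) = 0.1024.
The prior-weighted likelihoods are 1/2 · 0.0625 = 0.03125, 1/4 · 0.1029 = 0.025725, 1/4 · 0.1024 = 0.0256; these sum to 0.082575.
Hence P(r = 8 | data) = (0.0256) / (0.082575) = 0.31002.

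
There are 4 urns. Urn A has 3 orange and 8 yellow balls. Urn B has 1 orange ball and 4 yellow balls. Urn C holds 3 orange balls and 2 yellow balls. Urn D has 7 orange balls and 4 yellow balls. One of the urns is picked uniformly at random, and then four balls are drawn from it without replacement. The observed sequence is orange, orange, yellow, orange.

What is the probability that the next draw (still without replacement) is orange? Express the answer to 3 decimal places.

0.286

For each hypothesis, P(data | H) works out to: P(data | urn A) = (3/11)(2/10)(8/9)(1/8) = 1/165; P(data | urn B) = (1/5)(0/4) = 0; P(data | urn C) = (3/5)(2/4)(2/3)(1/2) = 1/10; P(data | urn D) = (7/11)(6/10)(4/9)(5/8) = 7/66.
Multiplying each by its prior: 1/4 · 1/165 = 1/660, 1/4 · 0 = 0, 1/4 · 1/10 = 1/40, 1/4 · 7/66 = 7/264; summing to 7/132.
Dividing through by the total gives posterior P(urn A | data) = 1/35, P(urn B | data) = 0, P(urn C | data) = 33/70, P(urn D | data) = 1/2.
Averaging over the posterior, P(orange next | data) = (0)(1/35) + (0)(33/70) + (4/7)(1/2) = 2/7.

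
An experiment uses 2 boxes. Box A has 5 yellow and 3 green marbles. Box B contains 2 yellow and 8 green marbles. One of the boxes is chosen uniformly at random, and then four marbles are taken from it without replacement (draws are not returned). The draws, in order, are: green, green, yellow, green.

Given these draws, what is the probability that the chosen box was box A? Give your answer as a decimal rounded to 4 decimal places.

For each hypothesis, P(data | H) works out to: P(data | box A) = (3/8)(2/7)(5/6)(1/5) = 0.017857; P(data | box B) = (8/10)(7/9)(2/8)(6/7) = 0.13333.
Multiplying each by its prior: 1/2 · 0.017857 = 0.0089286, 1/2 · 0.13333 = 0.066667; with total 0.075595.
So P(box A | data) = (0.0089286) / (0.075595) = 0.11811.

0.1181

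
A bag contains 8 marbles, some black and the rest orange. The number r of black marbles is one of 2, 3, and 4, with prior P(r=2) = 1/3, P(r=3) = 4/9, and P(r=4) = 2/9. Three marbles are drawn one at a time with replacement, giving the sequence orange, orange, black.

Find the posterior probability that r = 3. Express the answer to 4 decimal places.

0.4658

Compute the likelihood of the observed sequence for each case: P(data | r = 2) = (6/8)(6/8)(2/8) = 0.14062; P(data | r = 3) = (5/8)(5/8)(3/8) = 0.14648; P(data | r = 4) = (4/8)(4/8)(4/8) = 0.125.
Weighting by the prior gives 1/3 · 0.14062 = 0.046875, 4/9 · 0.14648 = 0.065104, 2/9 · 0.125 = 0.027778; with total 0.13976.
Therefore the posterior P(r = 3 | data) = (0.065104) / (0.13976) = 0.46584.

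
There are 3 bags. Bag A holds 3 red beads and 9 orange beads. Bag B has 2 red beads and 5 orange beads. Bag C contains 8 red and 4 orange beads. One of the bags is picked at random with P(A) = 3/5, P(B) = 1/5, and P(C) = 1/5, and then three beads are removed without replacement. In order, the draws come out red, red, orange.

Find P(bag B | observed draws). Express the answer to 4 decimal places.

0.1400

For each hypothesis, P(data | H) works out to: P(data | bag A) = (3/12)(2/11)(9/10) = 0.040909; P(data | bag B) = (2/7)(1/6)(5/5) = 0.047619; P(data | bag C) = (8/12)(7/11)(4/10) = 0.1697.
Weighting by the prior gives 3/5 · 0.040909 = 0.024545, 1/5 · 0.047619 = 0.0095238, 1/5 · 0.1697 = 0.033939; these sum to 0.068009.
By Bayes' rule, P(bag B | data) = (0.0095238) / (0.068009) = 0.14004.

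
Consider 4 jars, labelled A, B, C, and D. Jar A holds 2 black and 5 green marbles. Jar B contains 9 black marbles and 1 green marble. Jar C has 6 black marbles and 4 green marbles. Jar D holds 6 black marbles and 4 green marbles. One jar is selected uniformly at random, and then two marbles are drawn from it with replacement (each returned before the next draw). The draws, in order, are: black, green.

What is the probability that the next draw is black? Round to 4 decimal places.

Under each hypothesis, the probability of the observed sequence is: P(data | jar A) = (2/7)(5/7) = 0.20408; P(data | jar B) = (9/10)(1/10) = 0.09; P(data | jar C) = (6/10)(4/10) = 0.24; P(data | jar D) = (6/10)(4/10) = 0.24.
The prior-weighted likelihoods are 1/4 · 0.20408 = 0.05102, 1/4 · 0.09 = 0.0225, 1/4 · 0.24 = 0.06, 1/4 · 0.24 = 0.06; summing to 0.19352.
Normalising, the posterior is P(jar A | data) = 0.26364, P(jar B | data) = 0.11627, P(jar C | data) = 0.31004, P(jar D | data) = 0.31004.
So P(black next | data) = Σ P(black next | H) P(H | data) = (2/7)(0.26364) + (9/10)(0.11627) + (3/5)(0.31004) + (3/5)(0.31004) = 0.55202.

0.5520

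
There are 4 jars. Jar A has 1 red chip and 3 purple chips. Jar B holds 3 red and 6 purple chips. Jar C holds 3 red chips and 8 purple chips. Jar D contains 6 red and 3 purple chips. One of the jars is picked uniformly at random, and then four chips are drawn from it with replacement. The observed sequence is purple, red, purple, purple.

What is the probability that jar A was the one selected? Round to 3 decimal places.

The likelihood of the observed sequence under each hypothesis: P(data | jar A) = (3/4)(1/4)(3/4)(3/4) = 0.10547; P(data | jar B) = (6/9)(3/9)(6/9)(6/9) = 0.098765; P(data | jar C) = (8/11)(3/11)(8/11)(8/11) = 0.10491; P(data | jar D) = (3/9)(6/9)(3/9)(3/9) = 0.024691.
Multiplying each by its prior: 1/4 · 0.10547 = 0.026367, 1/4 · 0.098765 = 0.024691, 1/4 · 0.10491 = 0.026228, 1/4 · 0.024691 = 0.0061728; summing to 0.083459.
Therefore the posterior P(jar A | data) = (0.026367) / (0.083459) = 0.31593.

0.316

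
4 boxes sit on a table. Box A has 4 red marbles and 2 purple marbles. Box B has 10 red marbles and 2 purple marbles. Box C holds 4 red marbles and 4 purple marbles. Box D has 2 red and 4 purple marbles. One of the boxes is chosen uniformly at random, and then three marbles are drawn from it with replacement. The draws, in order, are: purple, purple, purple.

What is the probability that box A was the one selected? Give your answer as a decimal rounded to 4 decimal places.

0.0800

The likelihood of the observed sequence under each hypothesis: P(data | box A) = (2/6)(2/6)(2/6) = 1/27; P(data | box B) = (2/12)(2/12)(2/12) = 1/216; P(data | box C) = (4/8)(4/8)(4/8) = 1/8; P(data | box D) = (4/6)(4/6)(4/6) = 8/27.
Weighting by the prior gives 1/4 · 1/27 = 1/108, 1/4 · 1/216 = 1/864, 1/4 · 1/8 = 1/32, 1/4 · 8/27 = 2/27; these sum to 25/216.
By Bayes' rule, P(box A | data) = (1/108) / (25/216) = 2/25.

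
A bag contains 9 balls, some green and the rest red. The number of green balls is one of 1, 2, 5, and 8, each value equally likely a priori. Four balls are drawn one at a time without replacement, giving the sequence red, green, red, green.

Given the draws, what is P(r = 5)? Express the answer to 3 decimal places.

Under each hypothesis, the probability of the observed sequence is: P(data | r = 1) = (8/9)(1/8)(7/7)(0/6) = 0; P(data | r = 2) = (7/9)(2/8)(6/7)(1/6) = 1/36; P(data | r = 5) = (4/9)(5/8)(3/7)(4/6) = 5/63; P(data | r = 8) = (1/9)(8/8)(0/7) = 0.
The prior-weighted likelihoods are 1/4 · 0 = 0, 1/4 · 1/36 = 1/144, 1/4 · 5/63 = 5/252, 1/4 · 0 = 0; with total 3/112.
By Bayes' rule, P(r = 5 | data) = (5/252) / (3/112) = 20/27.

0.741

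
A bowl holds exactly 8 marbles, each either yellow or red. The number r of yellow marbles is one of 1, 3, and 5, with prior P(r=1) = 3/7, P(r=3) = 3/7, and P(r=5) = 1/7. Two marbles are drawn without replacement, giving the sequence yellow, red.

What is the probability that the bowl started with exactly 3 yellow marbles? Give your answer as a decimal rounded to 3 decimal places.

0.556

The likelihood of the observed sequence under each hypothesis: P(data | r = 1) = (1/8)(7/7) = 1/8; P(data | r = 3) = (3/8)(5/7) = 15/56; P(data | r = 5) = (5/8)(3/7) = 15/56.
Multiplying each by its prior: 3/7 · 1/8 = 3/56, 3/7 · 15/56 = 45/392, 1/7 · 15/56 = 15/392; summing to 81/392.
By Bayes' rule, P(r = 3 | data) = (45/392) / (81/392) = 5/9.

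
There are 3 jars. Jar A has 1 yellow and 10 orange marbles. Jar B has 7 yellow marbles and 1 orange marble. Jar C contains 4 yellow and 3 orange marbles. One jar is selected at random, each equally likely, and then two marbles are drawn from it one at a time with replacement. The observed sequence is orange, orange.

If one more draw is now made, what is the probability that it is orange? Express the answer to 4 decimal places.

0.8111

Under each hypothesis, the probability of the observed sequence is: P(data | jar A) = (10/11)(10/11) = 0.82645; P(data | jar B) = (1/8)(1/8) = 0.015625; P(data | jar C) = (3/7)(3/7) = 0.18367.
Multiplying each by its prior: 1/3 · 0.82645 = 0.27548, 1/3 · 0.015625 = 0.0052083, 1/3 · 0.18367 = 0.061224; summing to 0.34191.
The posterior is then P(jar A | data) = 0.8057, P(jar B | data) = 0.015233, P(jar C | data) = 0.17906.
So P(orange next | data) = Σ P(orange next | H) P(H | data) = (10/11)(0.8057) + (1/8)(0.015233) + (3/7)(0.17906) = 0.8111.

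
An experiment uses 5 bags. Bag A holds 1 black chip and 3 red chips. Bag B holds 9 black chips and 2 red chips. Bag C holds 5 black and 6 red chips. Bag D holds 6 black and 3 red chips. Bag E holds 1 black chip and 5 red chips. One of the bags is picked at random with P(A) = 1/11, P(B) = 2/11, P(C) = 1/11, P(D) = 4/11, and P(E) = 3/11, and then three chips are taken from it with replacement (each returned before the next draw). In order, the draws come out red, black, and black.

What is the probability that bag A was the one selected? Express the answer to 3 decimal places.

Compute the likelihood of the observed sequence for each case: P(data | bag A) = (3/4)(1/4)(1/4) = 0.046875; P(data | bag B) = (2/11)(9/11)(9/11) = 0.12171; P(data | bag C) = (6/11)(5/11)(5/11) = 0.1127; P(data | bag D) = (3/9)(6/9)(6/9) = 0.14815; P(data | bag E) = (5/6)(1/6)(1/6) = 0.023148.
Multiplying each by its prior: 1/11 · 0.046875 = 0.0042614, 2/11 · 0.12171 = 0.02213, 1/11 · 0.1127 = 0.010245, 4/11 · 0.14815 = 0.053872, 3/11 · 0.023148 = 0.0063131; with total 0.096821.
So P(bag A | data) = (0.0042614) / (0.096821) = 0.044013.

0.044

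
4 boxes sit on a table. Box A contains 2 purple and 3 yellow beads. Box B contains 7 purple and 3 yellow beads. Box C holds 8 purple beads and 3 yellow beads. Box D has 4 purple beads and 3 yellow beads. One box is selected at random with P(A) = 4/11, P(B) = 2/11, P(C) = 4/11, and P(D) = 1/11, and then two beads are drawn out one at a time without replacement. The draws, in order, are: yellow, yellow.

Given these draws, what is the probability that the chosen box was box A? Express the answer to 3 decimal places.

0.708

For each hypothesis, P(data | H) works out to: P(data | box A) = (3/5)(2/4) = 0.3; P(data | box B) = (3/10)(2/9) = 0.066667; P(data | box C) = (3/11)(2/10) = 0.054545; P(data | box D) = (3/7)(2/6) = 0.14286.
Multiplying each by its prior: 4/11 · 0.3 = 0.10909, 2/11 · 0.066667 = 0.012121, 4/11 · 0.054545 = 0.019835, 1/11 · 0.14286 = 0.012987; summing to 0.15403.
Hence P(box A | data) = (0.10909) / (0.15403) = 0.70823.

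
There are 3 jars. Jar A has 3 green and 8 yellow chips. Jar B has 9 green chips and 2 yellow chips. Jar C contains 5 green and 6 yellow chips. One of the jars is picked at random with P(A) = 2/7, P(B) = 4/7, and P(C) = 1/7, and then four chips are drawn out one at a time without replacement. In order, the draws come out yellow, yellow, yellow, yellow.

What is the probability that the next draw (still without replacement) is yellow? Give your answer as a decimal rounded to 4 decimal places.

Under each hypothesis, the probability of the observed sequence is: P(data | jar A) = (8/11)(7/10)(6/9)(5/8) = 7/33; P(data | jar B) = (2/11)(1/10)(0/9) = 0; P(data | jar C) = (6/11)(5/10)(4/9)(3/8) = 1/22.
The prior-weighted likelihoods are 2/7 · 7/33 = 2/33, 4/7 · 0 = 0, 1/7 · 1/22 = 1/154; these sum to 31/462.
Dividing through by the total gives posterior P(jar A | data) = 28/31, P(jar B | data) = 0, P(jar C | data) = 3/31.
Averaging over the posterior, P(yellow next | data) = (4/7)(28/31) + (2/7)(3/31) = 118/217.

0.5438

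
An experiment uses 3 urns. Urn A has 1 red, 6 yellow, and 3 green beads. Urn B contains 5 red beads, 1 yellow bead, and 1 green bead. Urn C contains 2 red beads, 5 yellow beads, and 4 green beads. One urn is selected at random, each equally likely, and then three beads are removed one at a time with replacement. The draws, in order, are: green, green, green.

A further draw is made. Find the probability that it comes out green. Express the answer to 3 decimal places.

The likelihood of the observed sequence under each hypothesis: P(data | urn A) = (3/10)(3/10)(3/10) = 0.027; P(data | urn B) = (1/7)(1/7)(1/7) = 0.0029155; P(data | urn C) = (4/11)(4/11)(4/11) = 0.048084.
Multiplying each by its prior: 1/3 · 0.027 = 0.009, 1/3 · 0.0029155 = 0.00097182, 1/3 · 0.048084 = 0.016028; with total 0.026.
Dividing through by the total gives posterior P(urn A | data) = 0.34616, P(urn B | data) = 0.037378, P(urn C | data) = 0.61647.
Averaging over the posterior, P(green next | data) = (3/10)(0.34616) + (1/7)(0.037378) + (4/11)(0.61647) = 0.33336.

0.333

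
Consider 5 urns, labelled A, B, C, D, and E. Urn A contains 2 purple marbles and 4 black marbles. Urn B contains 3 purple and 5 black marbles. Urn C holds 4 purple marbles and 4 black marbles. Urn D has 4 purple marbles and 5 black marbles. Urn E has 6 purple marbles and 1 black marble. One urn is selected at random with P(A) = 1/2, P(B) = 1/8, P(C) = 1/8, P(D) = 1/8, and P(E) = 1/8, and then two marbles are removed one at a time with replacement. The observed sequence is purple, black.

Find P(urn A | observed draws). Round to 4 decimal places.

0.5101

Compute the likelihood of the observed sequence for each case: P(data | urn A) = (2/6)(4/6) = 0.22222; P(data | urn B) = (3/8)(5/8) = 0.23438; P(data | urn C) = (4/8)(4/8) = 0.25; P(data | urn D) = (4/9)(5/9) = 0.24691; P(data | urn E) = (6/7)(1/7) = 0.12245.
Multiplying each by its prior: 1/2 · 0.22222 = 0.11111, 1/8 · 0.23438 = 0.029297, 1/8 · 0.25 = 0.03125, 1/8 · 0.24691 = 0.030864, 1/8 · 0.12245 = 0.015306; summing to 0.21783.
By Bayes' rule, P(urn A | data) = (0.11111) / (0.21783) = 0.51009.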